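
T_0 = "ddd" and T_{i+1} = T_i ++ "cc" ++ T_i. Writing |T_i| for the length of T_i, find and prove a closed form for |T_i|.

Claim: |T_i| = 5·2^i − 2.

Base case: |T_0| = 3, and 5·2^0 − 2 = 3.
Assume |T_m| = 5·2^m − 2.
Then |T_{m+1}| = |T_m| + 2 + |T_m| = 2|T_m| + 2 = 2(5·2^m − 2) + 2 = 5·2^{m+1} − 4 + 2 = 5·2^{m+1} − 2.
This completes the inductive step, so |T_i| = 5·2^i − 2 for all i ≥ 0.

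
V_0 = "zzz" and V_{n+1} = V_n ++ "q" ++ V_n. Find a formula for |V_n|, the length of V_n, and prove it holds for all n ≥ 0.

Claim: |V_n| = 2^{n+2} − 1.

Base case: |V_0| = 3, and 2^{0+2} − 1 = 3.
Assume |V_j| = 2^{j+2} − 1.
Then |V_{j+1}| = |V_j| + 1 + |V_j| = 2|V_j| + 1 = 2(2^{j+2} − 1) + 1 = 2^{j+3} − 2 + 1 = 2^{j+3} − 1.
Hence |V_n| = 2^{n+2} − 1 for every n ≥ 0, by induction.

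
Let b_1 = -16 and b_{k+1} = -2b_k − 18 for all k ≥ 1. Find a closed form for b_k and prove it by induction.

Claim: b_k = 5·(-2)^k − 6.

Base case: b_1 = -16, and 5·(-2)^1 − 6 = -10 − 6 = -16.
Assume b_j = 5·(-2)^j − 6 for some j ≥ 1.
Then b_{j+1} = -2b_j − 18 = -2·(5·(-2)^j − 6) − 18 = -10·(-2)^j + 12 − 18 = 5·(-2)^{j+1} − 6.
So the formula holds for j+1, and by induction b_k = 5·(-2)^k − 6 for all k ≥ 1.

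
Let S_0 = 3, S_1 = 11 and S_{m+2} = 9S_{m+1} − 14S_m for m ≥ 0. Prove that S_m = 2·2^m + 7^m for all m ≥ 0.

Base cases: S_0 = 3 and 2·2^0 + 7^0 = 3; S_1 = 11 and 2·2^1 + 7^1 = 11.
Assume S_j = 2·2^j + 7^j for all 0 ≤ j ≤ k, where k ≥ 1.
Then S_{k+1} = 9S_k − 14S_{k−1} = 9·(2·2^k + 7^k) − 14·(2·2^{k−1} + 7^{k−1}) = 2·(9·2 − 14)2^{k−1} + (9·7 − 14)7^{k−1} = 8·2^{k−1} + 49·7^{k−1} = 2·2^{k+1} + 7^{k+1}.
This completes the inductive step, so S_m = 2·2^m + 7^m for all m ≥ 0.

S_m = 2·2^m + 7^m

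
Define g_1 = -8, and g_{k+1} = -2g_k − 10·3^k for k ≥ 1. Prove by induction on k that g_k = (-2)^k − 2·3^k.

Base case: g_1 = -8, and (-2)^1 − 2·3^1 = -2 − 6 = -8.
Assume g_j = (-2)^j − 2·3^j for some j ≥ 1.
Then g_{j+1} = -2g_j − 10·3^j = -2·((-2)^j − 2·3^j) − 10·3^j = (-2)^{j+1} + 4·3^j − 10·3^j = (-2)^{j+1} − 6·3^j = (-2)^{j+1} − 2·3^{j+1}.
By induction, g_k = (-2)^k − 2·3^k for all k ≥ 1.

g_k = (-2)^k − 2·3^k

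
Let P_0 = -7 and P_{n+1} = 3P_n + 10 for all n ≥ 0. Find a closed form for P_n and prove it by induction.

Claim: P_n = -2·3^n − 5.

Base case: P_0 = -7, and -2·3^0 − 5 = -2 − 5 = -7.
Assume P_j = -2·3^j − 5 for some j ≥ 0.
Then P_{j+1} = 3P_j + 10 = 3·(-2·3^j − 5) + 10 = -6·3^j − 15 + 10 = -2·3^{j+1} − 5.
Hence P_n = -2·3^n − 5 for every n ≥ 0, by induction.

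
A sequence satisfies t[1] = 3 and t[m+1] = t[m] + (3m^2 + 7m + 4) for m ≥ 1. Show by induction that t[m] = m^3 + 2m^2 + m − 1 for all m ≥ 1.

Base case: t[1] = 3, and 1^3 + 2·1^2 + 1 − 1 = 3.
Assume t[j] = j^3 + 2j^2 + j − 1.
Then t[j+1] = t[j] + (3j^2 + 7j + 4) = (j^3 + 2j^2 + j − 1) + (3j^2 + 7j + 4) = j^3 + 5j^2 + 8j + 3,
and (j+1)^3 + 2·(j+1)^2 + (j+1) − 1 = j^3 + 5j^2 + 8j + 3.
By induction, t[m] = m^3 + 2m^2 + m − 1 for all m ≥ 1.

t[m] = m^3 + 2m^2 + m − 1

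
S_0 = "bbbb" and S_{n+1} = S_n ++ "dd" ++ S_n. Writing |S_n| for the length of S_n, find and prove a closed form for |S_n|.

Claim: |S_n| = 6·2^n − 2.

Base case: |S_0| = 4, and 6·2^0 − 2 = 4.
Assume |S_m| = 6·2^m − 2.
Then |S_{m+1}| = |S_m| + 2 + |S_m| = 2|S_m| + 2 = 2(6·2^m − 2) + 2 = 6·2^{m+1} − 4 + 2 = 6·2^{m+1} − 2.
Hence |S_n| = 6·2^n − 2 for every n ≥ 0, by induction.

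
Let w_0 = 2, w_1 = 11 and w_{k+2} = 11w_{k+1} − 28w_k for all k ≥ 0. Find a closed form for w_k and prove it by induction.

Claim: w_k = 4^k + 7^k.

Base cases: w_0 = 2 and 4^0 + 7^0 = 2; w_1 = 11 and 4^1 + 7^1 = 11.
Assume w_j = 4^j + 7^j for all 0 ≤ j ≤ m, where m ≥ 1.
Then w_{m+1} = 11w_m − 28w_{m−1} = 11·(4^m + 7^m) − 28·(4^{m−1} + 7^{m−1}) = (11·4 − 28)4^{m−1} + (11·7 − 28)7^{m−1} = 16·4^{m−1} + 49·7^{m−1} = 4^{m+1} + 7^{m+1}.
This completes the inductive step, so w_k = 4^k + 7^k for all k ≥ 0.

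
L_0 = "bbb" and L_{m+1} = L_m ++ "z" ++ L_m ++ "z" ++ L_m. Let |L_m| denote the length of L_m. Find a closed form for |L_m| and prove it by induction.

Claim: |L_m| = 4·3^m − 1.

Base case: |L_0| = 3, and 4·3^0 − 1 = 3.
Assume |L_k| = 4·3^k − 1.
Then |L_{k+1}| = 3|L_k| + 2 = 3(4·3^k − 1) + 2 = 4·3^{k+1} − 3 + 2 = 4·3^{k+1} − 1.
Hence |L_m| = 4·3^m − 1 for every m ≥ 0, by induction.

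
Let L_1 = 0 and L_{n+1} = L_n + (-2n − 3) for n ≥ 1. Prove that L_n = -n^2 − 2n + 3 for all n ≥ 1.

Base case: L_1 = 0, and -1^2 − 2·1 + 3 = 0.
Assume L_k = -k^2 − 2k + 3.
Then L_{k+1} = L_k + (-2k − 3) = (-k^2 − 2k + 3) + (-2k − 3) = -k^2 − 4k,
and -(k+1)^2 − 2·(k+1) + 3 = -k^2 − 4k.
This completes the inductive step, so L_n = -n^2 − 2n + 3 for all n ≥ 1.

L_n = -n^2 − 2n + 3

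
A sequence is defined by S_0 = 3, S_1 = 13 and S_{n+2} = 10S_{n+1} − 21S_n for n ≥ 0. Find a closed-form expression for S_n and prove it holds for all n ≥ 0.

Claim: S_n = 7^n + 2·3^n.

Base cases: S_0 = 3 and 7^0 + 2·3^0 = 3; S_1 = 13 and 7^1 + 2·3^1 = 13.
Assume S_j = 7^j + 2·3^j for all 0 ≤ j ≤ k, where k ≥ 1.
Then S_{k+1} = 10S_k − 21S_{k−1} = 10·(7^k + 2·3^k) − 21·(7^{k−1} + 2·3^{k−1}) = (10·7 − 21)7^{k−1} + 2·(10·3 − 21)3^{k−1} = 49·7^{k−1} + 18·3^{k−1} = 7^{k+1} + 2·3^{k+1}.
Hence S_n = 7^n + 2·3^n for every n ≥ 0, by strong induction.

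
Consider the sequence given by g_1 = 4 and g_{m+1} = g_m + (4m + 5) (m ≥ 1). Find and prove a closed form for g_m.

Claim: g_m = 2m^2 + 3m − 1.

Base case: g_1 = 4, and 2·1^2 + 3·1 − 1 = 4.
Assume g_j = 2j^2 + 3j − 1.
Then g_{j+1} = g_j + (4j + 5) = (2j^2 + 3j − 1) + (4j + 5) = 2j^2 + 7j + 4,
and 2·(j+1)^2 + 3·(j+1) − 1 = 2j^2 + 7j + 4.
Hence g_m = 2m^2 + 3m − 1 for every m ≥ 1, by induction.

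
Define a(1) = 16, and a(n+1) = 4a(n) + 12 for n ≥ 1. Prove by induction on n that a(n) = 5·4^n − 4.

Base case: a(1) = 16, and 5·4^1 − 4 = 20 − 4 = 16.
Assume a(m) = 5·4^m − 4 for some m ≥ 1.
Then a(m+1) = 4a(m) + 12 = 4·(5·4^m − 4) + 12 = 20·4^m − 16 + 12 = 5·4^{m+1} − 4.
This completes the inductive step, so a(n) = 5·4^n − 4 for all n ≥ 1.

a(n) = 5·4^n − 4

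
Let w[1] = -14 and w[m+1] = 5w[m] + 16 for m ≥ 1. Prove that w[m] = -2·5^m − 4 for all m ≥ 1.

Base case: w[1] = -14, and -2·5^1 − 4 = -10 − 4 = -14.
Assume w[k] = -2·5^k − 4 for some k ≥ 1.
Then w[k+1] = 5w[k] + 16 = 5·(-2·5^k − 4) + 16 = -10·5^k − 20 + 16 = -2·5^{k+1} − 4.
Hence w[m] = -2·5^m − 4 for every m ≥ 1, by induction.

w[m] = -2·5^m − 4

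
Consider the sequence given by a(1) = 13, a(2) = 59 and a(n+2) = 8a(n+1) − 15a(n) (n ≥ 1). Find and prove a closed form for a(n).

Claim: a(n) = 2·5^n + 3^n.

Base cases: a(1) = 13 and 2·5^1 + 3^1 = 13; a(2) = 59 and 2·5^2 + 3^2 = 59.
Assume a(j) = 2·5^j + 3^j for all 1 ≤ j ≤ r, where r ≥ 2.
Then a(r+1) = 8a(r) − 15a(r−1) = 8·(2·5^r + 3^r) − 15·(2·5^{r−1} + 3^{r−1}) = 2·(8·5 − 15)5^{r−1} + (8·3 − 15)3^{r−1} = 50·5^{r−1} + 9·3^{r−1} = 2·5^{r+1} + 3^{r+1}.
So the formula holds for r+1, and by strong induction a(n) = 2·5^n + 3^n for all n ≥ 1.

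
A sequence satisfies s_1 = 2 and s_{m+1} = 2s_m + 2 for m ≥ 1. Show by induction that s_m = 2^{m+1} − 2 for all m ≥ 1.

Base case: s_1 = 2, and 2^{1+1} − 2 = 4 − 2 = 2.
Assume s_r = 2^{r+1} − 2 for some r ≥ 1.
Then s_{r+1} = 2s_r + 2 = 2·(2^{r+1} − 2) + 2 = 2^{r+2} − 4 + 2 = 2^{r+2} − 2.
Hence s_m = 2^{m+1} − 2 for every m ≥ 1, by induction.

s_m = 2^{m+1} − 2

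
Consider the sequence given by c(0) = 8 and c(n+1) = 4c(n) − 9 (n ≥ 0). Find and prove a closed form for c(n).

Claim: c(n) = 5·4^n + 3.

Base case: c(0) = 8, and 5·4^0 + 3 = 5 + 3 = 8.
Assume c(r) = 5·4^r + 3 for some r ≥ 0.
Then c(r+1) = 4c(r) − 9 = 4·(5·4^r + 3) − 9 = 20·4^r + 12 − 9 = 5·4^{r+1} + 3.
So the formula holds for r+1, and by induction c(n) = 5·4^n + 3 for all n ≥ 0.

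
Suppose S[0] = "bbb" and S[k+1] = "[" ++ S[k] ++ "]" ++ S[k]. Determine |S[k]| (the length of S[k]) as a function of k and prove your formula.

Claim: |S[k]| = 5·2^k − 2.

Base case: |S[0]| = 3, and 5·2^0 − 2 = 3.
Assume |S[r]| = 5·2^r − 2.
Then |S[r+1]| = 1 + |S[r]| + 1 + |S[r]| = 2|S[r]| + 2 = 2(5·2^r − 2) + 2 = 5·2^{r+1} − 4 + 2 = 5·2^{r+1} − 2.
So the formula holds for r+1, and by induction |S[k]| = 5·2^k − 2 for all k ≥ 0.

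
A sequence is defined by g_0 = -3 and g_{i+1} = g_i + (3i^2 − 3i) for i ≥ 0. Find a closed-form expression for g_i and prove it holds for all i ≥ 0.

Claim: g_i = i^3 − 3i^2 + 2i − 3.

Base case: g_0 = -3, and 0^3 − 3·0^2 + 2·0 − 3 = -3.
Assume g_j = j^3 − 3j^2 + 2j − 3.
Then g_{j+1} = g_j + (3j^2 − 3j) = (j^3 − 3j^2 + 2j − 3) + (3j^2 − 3j) = j^3 − j − 3,
and (j+1)^3 − 3·(j+1)^2 + 2·(j+1) − 3 = j^3 − j − 3.
This completes the inductive step, so g_i = i^3 − 3i^2 + 2i − 3 for all i ≥ 0.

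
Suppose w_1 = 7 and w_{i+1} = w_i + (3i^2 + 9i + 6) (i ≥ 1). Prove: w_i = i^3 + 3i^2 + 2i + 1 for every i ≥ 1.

Base case: w_1 = 7, and 1^3 + 3·1^2 + 2·1 + 1 = 7.
Assume w_m = m^3 + 3m^2 + 2m + 1.
Then w_{m+1} = w_m + (3m^2 + 9m + 6) = (m^3 + 3m^2 + 2m + 1) + (3m^2 + 9m + 6) = m^3 + 6m^2 + 11m + 7,
and (m+1)^3 + 3·(m+1)^2 + 2·(m+1) + 1 = m^3 + 6m^2 + 11m + 7.
This completes the inductive step, so w_i = i^3 + 3i^2 + 2i + 1 for all i ≥ 1.

w_i = i^3 + 3i^2 + 2i + 1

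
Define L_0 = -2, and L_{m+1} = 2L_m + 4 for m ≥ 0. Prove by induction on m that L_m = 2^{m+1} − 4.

Base case: L_0 = -2, and 2^{0+1} − 4 = 2 − 4 = -2.
Assume L_j = 2^{j+1} − 4 for some j ≥ 0.
Then L_{j+1} = 2L_j + 4 = 2·(2^{j+1} − 4) + 4 = 2^{j+2} − 8 + 4 = 2^{j+2} − 4.
So the formula holds for j+1, and by induction L_m = 2^{m+1} − 4 for all m ≥ 0.

L_m = 2^{m+1} − 4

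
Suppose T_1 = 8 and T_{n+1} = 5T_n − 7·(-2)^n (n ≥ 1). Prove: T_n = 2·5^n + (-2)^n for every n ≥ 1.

Base case: T_1 = 8, and 2·5^1 + (-2)^1 = 10 − 2 = 8.
Assume T_k = 2·5^k + (-2)^k for some k ≥ 1.
Then T_{k+1} = 5T_k − 7·(-2)^k = 5·(2·5^k + (-2)^k) − 7·(-2)^k = 2·5^{k+1} + 5·(-2)^k − 7·(-2)^k = 2·5^{k+1} − 2·(-2)^k = 2·5^{k+1} + (-2)^{k+1}.
This completes the inductive step, so T_n = 2·5^n + (-2)^n for all n ≥ 1.

T_n = 2·5^n + (-2)^n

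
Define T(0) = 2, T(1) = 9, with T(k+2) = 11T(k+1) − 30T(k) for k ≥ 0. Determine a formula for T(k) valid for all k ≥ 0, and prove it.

Claim: T(k) = 3·5^k − 6^k.

Base cases: T(0) = 2 and 3·5^0 − 6^0 = 2; T(1) = 9 and 3·5^1 − 6^1 = 9.
Assume T(j) = 3·5^j − 6^j for all 0 ≤ j ≤ m, where m ≥ 1.
Then T(m+1) = 11T(m) − 30T(m−1) = 11·(3·5^m − 6^m) − 30·(3·5^{m−1} − 6^{m−1}) = 3·(11·5 − 30)5^{m−1} − (11·6 − 30)6^{m−1} = 75·5^{m−1} − 36·6^{m−1} = 3·5^{m+1} − 6^{m+1}.
Hence T(k) = 3·5^k − 6^k for every k ≥ 0, by strong induction.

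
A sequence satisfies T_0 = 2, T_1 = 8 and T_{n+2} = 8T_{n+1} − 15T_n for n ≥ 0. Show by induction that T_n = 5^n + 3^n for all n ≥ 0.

Base cases: T_0 = 2 and 5^0 + 3^0 = 2; T_1 = 8 and 5^1 + 3^1 = 8.
Assume T_j = 5^j + 3^j for all 0 ≤ j ≤ r, where r ≥ 1.
Then T_{r+1} = 8T_r − 15T_{r−1} = 8·(5^r + 3^r) − 15·(5^{r−1} + 3^{r−1}) = (8·5 − 15)5^{r−1} + (8·3 − 15)3^{r−1} = 25·5^{r−1} + 9·3^{r−1} = 5^{r+1} + 3^{r+1}.
By strong induction, T_n = 5^n + 3^n for all n ≥ 0.

T_n = 5^n + 3^n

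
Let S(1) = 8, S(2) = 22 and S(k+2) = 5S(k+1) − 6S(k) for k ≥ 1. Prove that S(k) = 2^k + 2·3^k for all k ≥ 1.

Base cases: S(1) = 8 and 2^1 + 2·3^1 = 8; S(2) = 22 and 2^2 + 2·3^2 = 22.
Assume S(i) = 2^i + 2·3^i for all 1 ≤ i ≤ j, where j ≥ 2.
Then S(j+1) = 5S(j) − 6S(j−1) = 5·(2^j + 2·3^j) − 6·(2^{j−1} + 2·3^{j−1}) = (5·2 − 6)2^{j−1} + 2·(5·3 − 6)3^{j−1} = 4·2^{j−1} + 18·3^{j−1} = 2^{j+1} + 2·3^{j+1}.
Hence S(k) = 2^k + 2·3^k for every k ≥ 1, by strong induction.

S(k) = 2^k + 2·3^k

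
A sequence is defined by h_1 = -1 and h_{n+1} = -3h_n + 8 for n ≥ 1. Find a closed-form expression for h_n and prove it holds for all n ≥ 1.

Claim: h_n = (-3)^n + 2.

Base case: h_1 = -1, and (-3)^1 + 2 = -3 + 2 = -1.
Assume h_k = (-3)^k + 2 for some k ≥ 1.
Then h_{k+1} = -3h_k + 8 = -3·((-3)^k + 2) + 8 = -3·(-3)^k − 6 + 8 = (-3)^{k+1} + 2.
This completes the inductive step, so h_n = (-3)^n + 2 for all n ≥ 1.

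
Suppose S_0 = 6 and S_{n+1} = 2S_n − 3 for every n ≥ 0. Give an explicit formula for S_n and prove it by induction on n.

Claim: S_n = 3·2^n + 3.

Base case: S_0 = 6, and 3·2^0 + 3 = 3 + 3 = 6.
Assume S_j = 3·2^j + 3 for some j ≥ 0.
Then S_{j+1} = 2S_j − 3 = 2·(3·2^j + 3) − 3 = 6·2^j + 6 − 3 = 3·2^{j+1} + 3.
By induction, S_n = 3·2^n + 3 for all n ≥ 0.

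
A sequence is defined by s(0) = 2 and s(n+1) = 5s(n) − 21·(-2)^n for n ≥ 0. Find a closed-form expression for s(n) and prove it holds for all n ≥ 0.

Claim: s(n) = -5^n + 3·(-2)^n.

Base case: s(0) = 2, and -5^0 + 3·(-2)^0 = -1 + 3 = 2.
Assume s(m) = -5^m + 3·(-2)^m for some m ≥ 0.
Then s(m+1) = 5s(m) − 21·(-2)^m = 5·(-5^m + 3·(-2)^m) − 21·(-2)^m = -5^{m+1} + 15·(-2)^m − 21·(-2)^m = -5^{m+1} − 6·(-2)^m = -5^{m+1} + 3·(-2)^{m+1}.
Hence s(n) = -5^n + 3·(-2)^n for every n ≥ 0, by induction.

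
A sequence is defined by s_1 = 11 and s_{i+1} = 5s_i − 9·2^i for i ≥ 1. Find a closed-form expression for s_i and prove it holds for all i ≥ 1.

Claim: s_i = 5^i + 3·2^i.

Base case: s_1 = 11, and 5^1 + 3·2^1 = 5 + 6 = 11.
Assume s_r = 5^r + 3·2^r for some r ≥ 1.
Then s_{r+1} = 5s_r − 9·2^r = 5·(5^r + 3·2^r) − 9·2^r = 5^{r+1} + 15·2^r − 9·2^r = 5^{r+1} + 6·2^r = 5^{r+1} + 3·2^{r+1}.
Hence s_i = 5^i + 3·2^i for every i ≥ 1, by induction.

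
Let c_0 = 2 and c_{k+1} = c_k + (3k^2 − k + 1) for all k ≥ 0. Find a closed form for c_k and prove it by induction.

Claim: c_k = k^3 − 2k^2 + 2k + 2.

Base case: c_0 = 2, and 0^3 − 2·0^2 + 2·0 + 2 = 2.
Assume c_m = m^3 − 2m^2 + 2m + 2.
Then c_{m+1} = c_m + (3m^2 − m + 1) = (m^3 − 2m^2 + 2m + 2) + (3m^2 − m + 1) = m^3 + m^2 + m + 3,
and (m+1)^3 − 2·(m+1)^2 + 2·(m+1) + 2 = m^3 + m^2 + m + 3.
Hence c_k = k^3 − 2k^2 + 2k + 2 for every k ≥ 0, by induction.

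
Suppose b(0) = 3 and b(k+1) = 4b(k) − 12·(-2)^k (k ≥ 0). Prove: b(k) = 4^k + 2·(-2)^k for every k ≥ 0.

Base case: b(0) = 3, and 4^0 + 2·(-2)^0 = 1 + 2 = 3.
Assume b(r) = 4^r + 2·(-2)^r for some r ≥ 0.
Then b(r+1) = 4b(r) − 12·(-2)^r = 4·(4^r + 2·(-2)^r) − 12·(-2)^r = 4^{r+1} + 8·(-2)^r − 12·(-2)^r = 4^{r+1} − 4·(-2)^r = 4^{r+1} + 2·(-2)^{r+1}.
Hence b(k) = 4^k + 2·(-2)^k for every k ≥ 0, by induction.

b(k) = 4^k + 2·(-2)^k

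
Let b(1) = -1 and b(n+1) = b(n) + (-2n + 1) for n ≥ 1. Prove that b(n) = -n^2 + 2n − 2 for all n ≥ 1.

Base case: b(1) = -1, and -1^2 + 2·1 − 2 = -1.
Assume b(r) = -r^2 + 2r − 2.
Then b(r+1) = b(r) + (-2r + 1) = (-r^2 + 2r − 2) + (-2r + 1) = -r^2 − 1,
and -(r+1)^2 + 2·(r+1) − 2 = -r^2 − 1.
This completes the inductive step, so b(n) = -n^2 + 2n − 2 for all n ≥ 1.

b(n) = -n^2 + 2n − 2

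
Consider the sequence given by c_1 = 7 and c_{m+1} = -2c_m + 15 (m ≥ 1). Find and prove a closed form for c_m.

Claim: c_m = -(-2)^m + 5.

Base case: c_1 = 7, and -(-2)^1 + 5 = 2 + 5 = 7.
Assume c_r = -(-2)^r + 5 for some r ≥ 1.
Then c_{r+1} = -2c_r + 15 = -2·(-(-2)^r + 5) + 15 = 2·(-2)^r − 10 + 15 = -(-2)^{r+1} + 5.
This completes the inductive step, so c_m = -(-2)^m + 5 for all m ≥ 1.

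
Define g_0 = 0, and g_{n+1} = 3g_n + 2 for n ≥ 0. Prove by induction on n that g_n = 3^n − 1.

Base case: g_0 = 0, and 3^0 − 1 = 1 − 1 = 0.
Assume g_j = 3^j − 1 for some j ≥ 0.
Then g_{j+1} = 3g_j + 2 = 3·(3^j − 1) + 2 = 3^{j+1} − 3 + 2 = 3^{j+1} − 1.
Hence g_n = 3^n − 1 for every n ≥ 0, by induction.

g_n = 3^n − 1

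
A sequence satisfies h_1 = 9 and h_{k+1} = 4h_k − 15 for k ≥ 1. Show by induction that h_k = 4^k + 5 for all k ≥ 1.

Base case: h_1 = 9, and 4^1 + 5 = 4 + 5 = 9.
Assume h_j = 4^j + 5 for some j ≥ 1.
Then h_{j+1} = 4h_j − 15 = 4·(4^j + 5) − 15 = 4^{j+1} + 20 − 15 = 4^{j+1} + 5.
By induction, h_k = 4^k + 5 for all k ≥ 1.

h_k = 4^k + 5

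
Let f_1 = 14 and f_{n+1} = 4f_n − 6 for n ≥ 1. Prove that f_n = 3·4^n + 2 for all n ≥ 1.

Base case: f_1 = 14, and 3·4^1 + 2 = 12 + 2 = 14.
Assume f_k = 3·4^k + 2 for some k ≥ 1.
Then f_{k+1} = 4f_k − 6 = 4·(3·4^k + 2) − 6 = 12·4^k + 8 − 6 = 3·4^{k+1} + 2.
By induction, f_n = 3·4^n + 2 for all n ≥ 1.

f_n = 3·4^n + 2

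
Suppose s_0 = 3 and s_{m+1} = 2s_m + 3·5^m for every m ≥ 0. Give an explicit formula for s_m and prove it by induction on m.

Claim: s_m = 2·2^m + 5^m.

Base case: s_0 = 3, and 2·2^0 + 5^0 = 2 + 1 = 3.
Assume s_j = 2·2^j + 5^j for some j ≥ 0.
Then s_{j+1} = 2s_j + 3·5^j = 2·(2·2^j + 5^j) + 3·5^j = 2·2^{j+1} + 2·5^j + 3·5^j = 2·2^{j+1} + 5·5^j = 2·2^{j+1} + 5^{j+1}.
By induction, s_m = 2·2^m + 5^m for all m ≥ 0.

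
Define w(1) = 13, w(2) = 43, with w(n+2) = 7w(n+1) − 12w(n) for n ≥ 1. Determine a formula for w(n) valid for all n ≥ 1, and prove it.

Claim: w(n) = 3·3^n + 4^n.

Base cases: w(1) = 13 and 3·3^1 + 4^1 = 13; w(2) = 43 and 3·3^2 + 4^2 = 43.
Assume w(i) = 3·3^i + 4^i for all 1 ≤ i ≤ j, where j ≥ 2.
Then w(j+1) = 7w(j) − 12w(j−1) = 7·(3·3^j + 4^j) − 12·(3·3^{j−1} + 4^{j−1}) = 3·(7·3 − 12)3^{j−1} + (7·4 − 12)4^{j−1} = 27·3^{j−1} + 16·4^{j−1} = 3·3^{j+1} + 4^{j+1}.
Hence w(n) = 3·3^n + 4^n for every n ≥ 1, by strong induction.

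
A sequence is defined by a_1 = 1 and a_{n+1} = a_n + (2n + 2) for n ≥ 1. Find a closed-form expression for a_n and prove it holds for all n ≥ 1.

Claim: a_n = n^2 + n − 1.

Base case: a_1 = 1, and 1^2 + 1 − 1 = 1.
Assume a_r = r^2 + r − 1.
Then a_{r+1} = a_r + (2r + 2) = (r^2 + r − 1) + (2r + 2) = r^2 + 3r + 1,
and (r+1)^2 + (r+1) − 1 = r^2 + 3r + 1.
Hence a_n = n^2 + n − 1 for every n ≥ 1, by induction.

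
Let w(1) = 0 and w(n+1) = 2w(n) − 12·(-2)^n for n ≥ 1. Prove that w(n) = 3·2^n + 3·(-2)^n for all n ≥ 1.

Base case: w(1) = 0, and 3·2^1 + 3·(-2)^1 = 6 − 6 = 0.
Assume w(r) = 3·2^r + 3·(-2)^r for some r ≥ 1.
Then w(r+1) = 2w(r) − 12·(-2)^r = 2·(3·2^r + 3·(-2)^r) − 12·(-2)^r = 3·2^{r+1} + 6·(-2)^r − 12·(-2)^r = 3·2^{r+1} − 6·(-2)^r = 3·2^{r+1} + 3·(-2)^{r+1}.
So the formula holds for r+1, and by induction w(n) = 3·2^n + 3·(-2)^n for all n ≥ 1.

w(n) = 3·2^n + 3·(-2)^n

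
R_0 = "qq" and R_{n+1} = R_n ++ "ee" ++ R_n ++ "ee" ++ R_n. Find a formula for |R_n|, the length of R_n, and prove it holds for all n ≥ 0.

Claim: |R_n| = 4·3^n − 2.

Base case: |R_0| = 2, and 4·3^0 − 2 = 2.
Assume |R_m| = 4·3^m − 2.
Then |R_{m+1}| = 3|R_m| + 4 = 3(4·3^m − 2) + 4 = 4·3^{m+1} − 6 + 4 = 4·3^{m+1} − 2.
Hence |R_n| = 4·3^n − 2 for every n ≥ 0, by induction.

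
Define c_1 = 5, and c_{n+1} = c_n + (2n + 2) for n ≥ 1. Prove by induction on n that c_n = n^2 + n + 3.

Base case: c_1 = 5, and 1^2 + 1 + 3 = 5.
Assume c_m = m^2 + m + 3.
Then c_{m+1} = c_m + (2m + 2) = (m^2 + m + 3) + (2m + 2) = m^2 + 3m + 5,
and (m+1)^2 + (m+1) + 3 = m^2 + 3m + 5.
This completes the inductive step, so c_n = n^2 + n + 3 for all n ≥ 1.

c_n = n^2 + n + 3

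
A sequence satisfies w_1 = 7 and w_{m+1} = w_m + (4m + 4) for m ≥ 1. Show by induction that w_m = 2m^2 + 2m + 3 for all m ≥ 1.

Base case: w_1 = 7, and 2·1^2 + 2·1 + 3 = 7.
Assume w_j = 2j^2 + 2j + 3.
Then w_{j+1} = w_j + (4j + 4) = (2j^2 + 2j + 3) + (4j + 4) = 2j^2 + 6j + 7,
and 2·(j+1)^2 + 2·(j+1) + 3 = 2j^2 + 6j + 7.
By induction, w_m = 2m^2 + 2m + 3 for all m ≥ 1.

w_m = 2m^2 + 2m + 3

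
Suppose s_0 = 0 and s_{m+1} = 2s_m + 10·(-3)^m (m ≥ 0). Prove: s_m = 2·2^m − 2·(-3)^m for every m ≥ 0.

Base case: s_0 = 0, and 2·2^0 − 2·(-3)^0 = 2 − 2 = 0.
Assume s_r = 2·2^r − 2·(-3)^r for some r ≥ 0.
Then s_{r+1} = 2s_r + 10·(-3)^r = 2·(2·2^r − 2·(-3)^r) + 10·(-3)^r = 2·2^{r+1} − 4·(-3)^r + 10·(-3)^r = 2·2^{r+1} + 6·(-3)^r = 2·2^{r+1} − 2·(-3)^{r+1}.
By induction, s_m = 2·2^m − 2·(-3)^m for all m ≥ 0.

s_m = 2·2^m − 2·(-3)^m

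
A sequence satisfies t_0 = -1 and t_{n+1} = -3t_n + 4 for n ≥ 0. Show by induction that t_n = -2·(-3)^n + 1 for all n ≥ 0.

Base case: t_0 = -1, and -2·(-3)^0 + 1 = -2 + 1 = -1.
Assume t_k = -2·(-3)^k + 1 for some k ≥ 0.
Then t_{k+1} = -3t_k + 4 = -3·(-2·(-3)^k + 1) + 4 = 6·(-3)^k − 3 + 4 = -2·(-3)^{k+1} + 1.
So the formula holds for k+1, and by induction t_n = -2·(-3)^n + 1 for all n ≥ 0.

t_n = -2·(-3)^n + 1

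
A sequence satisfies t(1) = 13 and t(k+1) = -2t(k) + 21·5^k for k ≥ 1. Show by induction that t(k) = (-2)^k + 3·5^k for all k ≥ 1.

Base case: t(1) = 13, and (-2)^1 + 3·5^1 = -2 + 15 = 13.
Assume t(r) = (-2)^r + 3·5^r for some r ≥ 1.
Then t(r+1) = -2t(r) + 21·5^r = -2·((-2)^r + 3·5^r) + 21·5^r = (-2)^{r+1} − 6·5^r + 21·5^r = (-2)^{r+1} + 15·5^r = (-2)^{r+1} + 3·5^{r+1}.
So the formula holds for r+1, and by induction t(k) = (-2)^k + 3·5^k for all k ≥ 1.

t(k) = (-2)^k + 3·5^k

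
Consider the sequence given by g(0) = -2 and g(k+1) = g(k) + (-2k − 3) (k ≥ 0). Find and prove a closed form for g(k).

Claim: g(k) = -k^2 − 2k − 2.

Base case: g(0) = -2, and -0^2 − 2·0 − 2 = -2.
Assume g(m) = -m^2 − 2m − 2.
Then g(m+1) = g(m) + (-2m − 3) = (-m^2 − 2m − 2) + (-2m − 3) = -m^2 − 4m − 5,
and -(m+1)^2 − 2·(m+1) − 2 = -m^2 − 4m − 5.
By induction, g(k) = -k^2 − 2k − 2 for all k ≥ 0.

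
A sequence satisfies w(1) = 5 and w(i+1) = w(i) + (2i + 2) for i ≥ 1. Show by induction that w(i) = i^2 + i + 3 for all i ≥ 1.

Base case: w(1) = 5, and 1^2 + 1 + 3 = 5.
Assume w(j) = j^2 + j + 3.
Then w(j+1) = w(j) + (2j + 2) = (j^2 + j + 3) + (2j + 2) = j^2 + 3j + 5,
and (j+1)^2 + (j+1) + 3 = j^2 + 3j + 5.
Hence w(i) = i^2 + i + 3 for every i ≥ 1, by induction.

w(i) = i^2 + i + 3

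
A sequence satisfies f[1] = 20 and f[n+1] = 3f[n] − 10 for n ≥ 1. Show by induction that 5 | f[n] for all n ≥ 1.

Base case: f[1] = 20 = 5·4, so 5 | f[1].
Assume 5 | f[r], so f[r] = 5t for some integer t.
Then f[r+1] = 3f[r] − 10 = 3·(5t) − 10 = 5(3t − 2), so 5 | f[r+1].
This completes the inductive step, so 5 | f[n] for all n ≥ 1.

5 | f[n]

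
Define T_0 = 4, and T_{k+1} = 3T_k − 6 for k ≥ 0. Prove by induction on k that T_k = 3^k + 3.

Base case: T_0 = 4, and 3^0 + 3 = 1 + 3 = 4.
Assume T_j = 3^j + 3 for some j ≥ 0.
Then T_{j+1} = 3T_j − 6 = 3·(3^j + 3) − 6 = 3^{j+1} + 9 − 6 = 3^{j+1} + 3.
By induction, T_k = 3^k + 3 for all k ≥ 0.

T_k = 3^k + 3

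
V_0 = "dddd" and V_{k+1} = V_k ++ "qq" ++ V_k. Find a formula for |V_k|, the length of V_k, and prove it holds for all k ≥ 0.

Claim: |V_k| = 6·2^k − 2.

Base case: |V_0| = 4, and 6·2^0 − 2 = 4.
Assume |V_m| = 6·2^m − 2.
Then |V_{m+1}| = |V_m| + 2 + |V_m| = 2|V_m| + 2 = 2(6·2^m − 2) + 2 = 6·2^{m+1} − 4 + 2 = 6·2^{m+1} − 2.
By induction, |V_k| = 6·2^k − 2 for all k ≥ 0.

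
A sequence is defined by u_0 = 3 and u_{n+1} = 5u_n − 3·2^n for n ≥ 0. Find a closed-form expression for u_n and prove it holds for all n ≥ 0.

Claim: u_n = 2·5^n + 2^n.

Base case: u_0 = 3, and 2·5^0 + 2^0 = 2 + 1 = 3.
Assume u_r = 2·5^r + 2^r for some r ≥ 0.
Then u_{r+1} = 5u_r − 3·2^r = 5·(2·5^r + 2^r) − 3·2^r = 2·5^{r+1} + 5·2^r − 3·2^r = 2·5^{r+1} + 2·2^r = 2·5^{r+1} + 2^{r+1}.
This completes the inductive step, so u_n = 2·5^n + 2^n for all n ≥ 0.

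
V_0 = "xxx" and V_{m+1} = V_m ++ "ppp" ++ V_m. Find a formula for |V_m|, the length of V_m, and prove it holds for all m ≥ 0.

Claim: |V_m| = 6·2^m − 3.

Base case: |V_0| = 3, and 6·2^0 − 3 = 3.
Assume |V_j| = 6·2^j − 3.
Then |V_{j+1}| = |V_j| + 3 + |V_j| = 2|V_j| + 3 = 2(6·2^j − 3) + 3 = 6·2^{j+1} − 6 + 3 = 6·2^{j+1} − 3.
Hence |V_m| = 6·2^m − 3 for every m ≥ 0, by induction.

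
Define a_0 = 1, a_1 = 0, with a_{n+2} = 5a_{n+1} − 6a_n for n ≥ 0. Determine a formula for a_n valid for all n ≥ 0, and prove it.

Claim: a_n = 3·2^n − 2·3^n.

Base cases: a_0 = 1 and 3·2^0 − 2·3^0 = 1; a_1 = 0 and 3·2^1 − 2·3^1 = 0.
Assume a_j = 3·2^j − 2·3^j for all 0 ≤ j ≤ m, where m ≥ 1.
Then a_{m+1} = 5a_m − 6a_{m−1} = 5·(3·2^m − 2·3^m) − 6·(3·2^{m−1} − 2·3^{m−1}) = 3·(5·2 − 6)2^{m−1} − 2·(5·3 − 6)3^{m−1} = 12·2^{m−1} − 18·3^{m−1} = 3·2^{m+1} − 2·3^{m+1}.
Hence a_n = 3·2^n − 2·3^n for every n ≥ 0, by strong induction.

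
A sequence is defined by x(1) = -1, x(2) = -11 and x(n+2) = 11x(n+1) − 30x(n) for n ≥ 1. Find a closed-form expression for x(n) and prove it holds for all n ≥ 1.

Claim: x(n) = -6^n + 5^n.

Base cases: x(1) = -1 and -6^1 + 5^1 = -1; x(2) = -11 and -6^2 + 5^2 = -11.
Assume x(j) = -6^j + 5^j for all 1 ≤ j ≤ k, where k ≥ 2.
Then x(k+1) = 11x(k) − 30x(k−1) = 11·(-6^k + 5^k) − 30·(-6^{k−1} + 5^{k−1}) = -(11·6 − 30)6^{k−1} + (11·5 − 30)5^{k−1} = -36·6^{k−1} + 25·5^{k−1} = -6^{k+1} + 5^{k+1}.
This completes the inductive step, so x(n) = -6^n + 5^n for all n ≥ 1.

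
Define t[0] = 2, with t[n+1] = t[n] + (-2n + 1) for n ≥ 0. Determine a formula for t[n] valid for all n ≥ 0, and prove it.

Claim: t[n] = -n^2 + 2n + 2.

Base case: t[0] = 2, and -0^2 + 2·0 + 2 = 2.
Assume t[m] = -m^2 + 2m + 2.
Then t[m+1] = t[m] + (-2m + 1) = (-m^2 + 2m + 2) + (-2m + 1) = -m^2 + 3,
and -(m+1)^2 + 2·(m+1) + 2 = -m^2 + 3.
Hence t[n] = -n^2 + 2n + 2 for every n ≥ 0, by induction.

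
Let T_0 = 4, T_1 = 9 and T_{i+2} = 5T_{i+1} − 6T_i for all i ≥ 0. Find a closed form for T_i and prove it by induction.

Claim: T_i = 3·2^i + 3^i.

Base cases: T_0 = 4 and 3·2^0 + 3^0 = 4; T_1 = 9 and 3·2^1 + 3^1 = 9.
Assume T_j = 3·2^j + 3^j for all 0 ≤ j ≤ k, where k ≥ 1.
Then T_{k+1} = 5T_k − 6T_{k−1} = 5·(3·2^k + 3^k) − 6·(3·2^{k−1} + 3^{k−1}) = 3·(5·2 − 6)2^{k−1} + (5·3 − 6)3^{k−1} = 12·2^{k−1} + 9·3^{k−1} = 3·2^{k+1} + 3^{k+1}.
So the formula holds for k+1, and by strong induction T_i = 3·2^i + 3^i for all i ≥ 0.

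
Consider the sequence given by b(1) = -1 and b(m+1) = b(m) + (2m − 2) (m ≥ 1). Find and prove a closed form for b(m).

Claim: b(m) = m^2 − 3m + 1.

Base case: b(1) = -1, and 1^2 − 3·1 + 1 = -1.
Assume b(r) = r^2 − 3r + 1.
Then b(r+1) = b(r) + (2r − 2) = (r^2 − 3r + 1) + (2r − 2) = r^2 − r − 1,
and (r+1)^2 − 3·(r+1) + 1 = r^2 − r − 1.
This completes the inductive step, so b(m) = m^2 − 3m + 1 for all m ≥ 1.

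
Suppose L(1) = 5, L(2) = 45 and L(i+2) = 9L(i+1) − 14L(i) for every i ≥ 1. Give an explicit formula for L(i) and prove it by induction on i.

Claim: L(i) = 7^i − 2^i.

Base cases: L(1) = 5 and 7^1 − 2^1 = 5; L(2) = 45 and 7^2 − 2^2 = 45.
Assume L(j) = 7^j − 2^j for all 1 ≤ j ≤ m, where m ≥ 2.
Then L(m+1) = 9L(m) − 14L(m−1) = 9·(7^m − 2^m) − 14·(7^{m−1} − 2^{m−1}) = (9·7 − 14)7^{m−1} − (9·2 − 14)2^{m−1} = 49·7^{m−1} − 4·2^{m−1} = 7^{m+1} − 2^{m+1}.
This completes the inductive step, so L(i) = 7^i − 2^i for all i ≥ 1.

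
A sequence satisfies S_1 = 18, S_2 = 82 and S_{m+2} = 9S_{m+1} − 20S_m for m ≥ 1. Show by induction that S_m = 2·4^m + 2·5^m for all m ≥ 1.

Base cases: S_1 = 18 and 2·4^1 + 2·5^1 = 18; S_2 = 82 and 2·4^2 + 2·5^2 = 82.
Assume S_i = 2·4^i + 2·5^i for all 1 ≤ i ≤ j, where j ≥ 2.
Then S_{j+1} = 9S_j − 20S_{j−1} = 9·(2·4^j + 2·5^j) − 20·(2·4^{j−1} + 2·5^{j−1}) = 2·(9·4 − 20)4^{j−1} + 2·(9·5 − 20)5^{j−1} = 32·4^{j−1} + 50·5^{j−1} = 2·4^{j+1} + 2·5^{j+1}.
This completes the inductive step, so S_m = 2·4^m + 2·5^m for all m ≥ 1.

S_m = 2·4^m + 2·5^m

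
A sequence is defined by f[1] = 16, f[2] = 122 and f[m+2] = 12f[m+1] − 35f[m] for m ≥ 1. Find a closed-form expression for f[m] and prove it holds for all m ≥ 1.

Claim: f[m] = 3·7^m − 5^m.

Base cases: f[1] = 16 and 3·7^1 − 5^1 = 16; f[2] = 122 and 3·7^2 − 5^2 = 122.
Assume f[i] = 3·7^i − 5^i for all 1 ≤ i ≤ j, where j ≥ 2.
Then f[j+1] = 12f[j] − 35f[j−1] = 12·(3·7^j − 5^j) − 35·(3·7^{j−1} − 5^{j−1}) = 3·(12·7 − 35)7^{j−1} − (12·5 − 35)5^{j−1} = 147·7^{j−1} − 25·5^{j−1} = 3·7^{j+1} − 5^{j+1}.
By strong induction, f[m] = 3·7^m − 5^m for all m ≥ 1.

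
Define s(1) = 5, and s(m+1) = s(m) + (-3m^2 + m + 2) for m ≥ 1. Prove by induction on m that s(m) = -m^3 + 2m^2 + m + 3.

Base case: s(1) = 5, and -1^3 + 2·1^2 + 1 + 3 = 5.
Assume s(j) = -j^3 + 2j^2 + j + 3.
Then s(j+1) = s(j) + (-3j^2 + j + 2) = (-j^3 + 2j^2 + j + 3) + (-3j^2 + j + 2) = -j^3 − j^2 + 2j + 5,
and -(j+1)^3 + 2·(j+1)^2 + (j+1) + 3 = -j^3 − j^2 + 2j + 5.
By induction, s(m) = -m^3 + 2m^2 + m + 3 for all m ≥ 1.

s(m) = -m^3 + 2m^2 + m + 3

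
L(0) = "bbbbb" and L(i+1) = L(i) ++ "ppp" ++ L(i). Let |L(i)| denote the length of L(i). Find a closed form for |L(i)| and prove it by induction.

Claim: |L(i)| = 2^{i+3} − 3.

Base case: |L(0)| = 5, and 2^{0+3} − 3 = 5.
Assume |L(j)| = 2^{j+3} − 3.
Then |L(j+1)| = |L(j)| + 3 + |L(j)| = 2|L(j)| + 3 = 2(2^{j+3} − 3) + 3 = 2^{j+1+3} − 6 + 3 = 2^{j+1+3} − 3.
This completes the inductive step, so |L(i)| = 2^{i+3} − 3 for all i ≥ 0.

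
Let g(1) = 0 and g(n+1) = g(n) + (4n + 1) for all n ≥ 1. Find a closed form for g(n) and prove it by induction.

Claim: g(n) = 2n^2 − n − 1.

Base case: g(1) = 0, and 2·1^2 − 1 − 1 = 0.
Assume g(m) = 2m^2 − m − 1.
Then g(m+1) = g(m) + (4m + 1) = (2m^2 − m − 1) + (4m + 1) = 2m^2 + 3m,
and 2·(m+1)^2 − (m+1) − 1 = 2m^2 + 3m.
Hence g(n) = 2n^2 − n − 1 for every n ≥ 1, by induction.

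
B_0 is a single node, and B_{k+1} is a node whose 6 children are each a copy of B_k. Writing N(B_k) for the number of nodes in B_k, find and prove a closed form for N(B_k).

Claim: N(B_k) = (6^{k+1} − 1)/5.

Base case: N(B_0) = 1, and (6^{0+1} − 1)/5 = 1.
Assume N(B_m) = (6^{m+1} − 1)/5.
Then N(B_{m+1}) = 1 + 6N(B_m) = 1 + 6·(6^{m+1} − 1)/5 = 1 + (6^{m+2} − 6)/5 = (5 + 6^{m+2} − 6)/5 = (6^{m+2} − 1)/5.
By induction, N(B_k) = (6^{k+1} − 1)/5 for all k ≥ 0.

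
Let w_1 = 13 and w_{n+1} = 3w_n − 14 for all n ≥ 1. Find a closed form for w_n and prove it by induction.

Claim: w_n = 2·3^n + 7.

Base case: w_1 = 13, and 2·3^1 + 7 = 6 + 7 = 13.
Assume w_m = 2·3^m + 7 for some m ≥ 1.
Then w_{m+1} = 3w_m − 14 = 3·(2·3^m + 7) − 14 = 6·3^m + 21 − 14 = 2·3^{m+1} + 7.
So the formula holds for m+1, and by induction w_n = 2·3^n + 7 for all n ≥ 1.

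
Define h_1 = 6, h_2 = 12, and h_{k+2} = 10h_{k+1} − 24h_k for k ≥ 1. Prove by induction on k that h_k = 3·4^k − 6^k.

Base cases: h_1 = 6 and 3·4^1 − 6^1 = 6; h_2 = 12 and 3·4^2 − 6^2 = 12.
Assume h_j = 3·4^j − 6^j for all 1 ≤ j ≤ r, where r ≥ 2.
Then h_{r+1} = 10h_r − 24h_{r−1} = 10·(3·4^r − 6^r) − 24·(3·4^{r−1} − 6^{r−1}) = 3·(10·4 − 24)4^{r−1} − (10·6 − 24)6^{r−1} = 48·4^{r−1} − 36·6^{r−1} = 3·4^{r+1} − 6^{r+1}.
This completes the inductive step, so h_k = 3·4^k − 6^k for all k ≥ 1.

h_k = 3·4^k − 6^k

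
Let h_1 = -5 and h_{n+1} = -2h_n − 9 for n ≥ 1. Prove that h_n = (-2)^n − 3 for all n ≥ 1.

Base case: h_1 = -5, and (-2)^1 − 3 = -2 − 3 = -5.
Assume h_r = (-2)^r − 3 for some r ≥ 1.
Then h_{r+1} = -2h_r − 9 = -2·((-2)^r − 3) − 9 = -2·(-2)^r + 6 − 9 = (-2)^{r+1} − 3.
This completes the inductive step, so h_n = (-2)^n − 3 for all n ≥ 1.

h_n = (-2)^n − 3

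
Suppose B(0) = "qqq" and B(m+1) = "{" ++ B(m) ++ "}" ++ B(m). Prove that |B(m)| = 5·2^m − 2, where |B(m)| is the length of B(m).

Base case: |B(0)| = 3, and 5·2^0 − 2 = 3.
Assume |B(r)| = 5·2^r − 2.
Then |B(r+1)| = 1 + |B(r)| + 1 + |B(r)| = 2|B(r)| + 2 = 2(5·2^r − 2) + 2 = 5·2^{r+1} − 4 + 2 = 5·2^{r+1} − 2.
This completes the inductive step, so |B(m)| = 5·2^m − 2 for all m ≥ 0.

|B(m)| = 5·2^m − 2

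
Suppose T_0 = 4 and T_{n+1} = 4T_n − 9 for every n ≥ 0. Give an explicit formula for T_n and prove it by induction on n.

Claim: T_n = 4^n + 3.

Base case: T_0 = 4, and 4^0 + 3 = 1 + 3 = 4.
Assume T_k = 4^k + 3 for some k ≥ 0.
Then T_{k+1} = 4T_k − 9 = 4·(4^k + 3) − 9 = 4^{k+1} + 12 − 9 = 4^{k+1} + 3.
Hence T_n = 4^n + 3 for every n ≥ 0, by induction.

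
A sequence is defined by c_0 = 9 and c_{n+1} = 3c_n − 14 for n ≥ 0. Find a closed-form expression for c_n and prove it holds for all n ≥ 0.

Claim: c_n = 2·3^n + 7.

Base case: c_0 = 9, and 2·3^0 + 7 = 2 + 7 = 9.
Assume c_r = 2·3^r + 7 for some r ≥ 0.
Then c_{r+1} = 3c_r − 14 = 3·(2·3^r + 7) − 14 = 6·3^r + 21 − 14 = 2·3^{r+1} + 7.
This completes the inductive step, so c_n = 2·3^n + 7 for all n ≥ 0.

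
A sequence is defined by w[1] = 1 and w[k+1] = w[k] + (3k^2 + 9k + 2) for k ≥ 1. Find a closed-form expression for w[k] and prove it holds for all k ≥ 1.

Claim: w[k] = k^3 + 3k^2 − 2k − 1.

Base case: w[1] = 1, and 1^3 + 3·1^2 − 2·1 − 1 = 1.
Assume w[m] = m^3 + 3m^2 − 2m − 1.
Then w[m+1] = w[m] + (3m^2 + 9m + 2) = (m^3 + 3m^2 − 2m − 1) + (3m^2 + 9m + 2) = m^3 + 6m^2 + 7m + 1,
and (m+1)^3 + 3·(m+1)^2 − 2·(m+1) − 1 = m^3 + 6m^2 + 7m + 1.
This completes the inductive step, so w[k] = k^3 + 3k^2 − 2k − 1 for all k ≥ 1.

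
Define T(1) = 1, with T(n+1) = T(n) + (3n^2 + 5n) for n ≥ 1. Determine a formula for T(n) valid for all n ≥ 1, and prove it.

Claim: T(n) = n^3 + n^2 − 2n + 1.

Base case: T(1) = 1, and 1^3 + 1^2 − 2·1 + 1 = 1.
Assume T(k) = k^3 + k^2 − 2k + 1.
Then T(k+1) = T(k) + (3k^2 + 5k) = (k^3 + k^2 − 2k + 1) + (3k^2 + 5k) = k^3 + 4k^2 + 3k + 1,
and (k+1)^3 + (k+1)^2 − 2·(k+1) + 1 = k^3 + 4k^2 + 3k + 1.
By induction, T(n) = n^3 + n^2 − 2n + 1 for all n ≥ 1.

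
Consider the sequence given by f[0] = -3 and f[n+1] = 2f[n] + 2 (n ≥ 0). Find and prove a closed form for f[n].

Claim: f[n] = -2^n − 2.

Base case: f[0] = -3, and -2^0 − 2 = -1 − 2 = -3.
Assume f[k] = -2^k − 2 for some k ≥ 0.
Then f[k+1] = 2f[k] + 2 = 2·(-2^k − 2) + 2 = -2^{k+1} − 4 + 2 = -2^{k+1} − 2.
This completes the inductive step, so f[n] = -2^n − 2 for all n ≥ 0.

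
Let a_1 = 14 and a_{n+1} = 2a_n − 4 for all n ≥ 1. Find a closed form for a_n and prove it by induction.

Claim: a_n = 5·2^n + 4.

Base case: a_1 = 14, and 5·2^1 + 4 = 10 + 4 = 14.
Assume a_r = 5·2^r + 4 for some r ≥ 1.
Then a_{r+1} = 2a_r − 4 = 2·(5·2^r + 4) − 4 = 10·2^r + 8 − 4 = 5·2^{r+1} + 4.
This completes the inductive step, so a_n = 5·2^n + 4 for all n ≥ 1.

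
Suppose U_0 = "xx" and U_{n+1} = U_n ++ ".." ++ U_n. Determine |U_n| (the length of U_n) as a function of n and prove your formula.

Claim: |U_n| = 2^{n+2} − 2.

Base case: |U_0| = 2, and 2^{0+2} − 2 = 2.
Assume |U_j| = 2^{j+2} − 2.
Then |U_{j+1}| = |U_j| + 2 + |U_j| = 2|U_j| + 2 = 2(2^{j+2} − 2) + 2 = 2^{j+3} − 4 + 2 = 2^{j+3} − 2.
By induction, |U_n| = 2^{n+2} − 2 for all n ≥ 0.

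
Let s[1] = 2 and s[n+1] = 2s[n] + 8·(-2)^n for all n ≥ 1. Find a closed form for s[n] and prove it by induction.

Claim: s[n] = -2^n − 2·(-2)^n.

Base case: s[1] = 2, and -2^1 − 2·(-2)^1 = -2 + 4 = 2.
Assume s[k] = -2^k − 2·(-2)^k for some k ≥ 1.
Then s[k+1] = 2s[k] + 8·(-2)^k = 2·(-2^k − 2·(-2)^k) + 8·(-2)^k = -2^{k+1} − 4·(-2)^k + 8·(-2)^k = -2^{k+1} + 4·(-2)^k = -2^{k+1} − 2·(-2)^{k+1}.
So the formula holds for k+1, and by induction s[n] = -2^n − 2·(-2)^n for all n ≥ 1.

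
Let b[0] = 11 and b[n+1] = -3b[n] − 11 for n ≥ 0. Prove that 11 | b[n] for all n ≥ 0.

Base case: b[0] = 11 = 11·1, so 11 | b[0].
Assume 11 | b[k], so b[k] = 11t for some integer t.
Then b[k+1] = -3b[k] − 11 = -3·(11t) − 11 = 11(-3t − 1), so 11 | b[k+1].
By induction, 11 | b[n] for all n ≥ 0.

11 | b[n]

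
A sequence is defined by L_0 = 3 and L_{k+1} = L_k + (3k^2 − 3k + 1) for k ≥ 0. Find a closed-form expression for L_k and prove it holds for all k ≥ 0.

Claim: L_k = k^3 − 3k^2 + 3k + 3.

Base case: L_0 = 3, and 0^3 − 3·0^2 + 3·0 + 3 = 3.
Assume L_m = m^3 − 3m^2 + 3m + 3.
Then L_{m+1} = L_m + (3m^2 − 3m + 1) = (m^3 − 3m^2 + 3m + 3) + (3m^2 − 3m + 1) = m^3 + 4,
and (m+1)^3 − 3·(m+1)^2 + 3·(m+1) + 3 = m^3 + 4.
Hence L_k = k^3 − 3k^2 + 3k + 3 for every k ≥ 0, by induction.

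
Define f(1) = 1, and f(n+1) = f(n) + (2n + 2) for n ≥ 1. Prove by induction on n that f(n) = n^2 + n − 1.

Base case: f(1) = 1, and 1^2 + 1 − 1 = 1.
Assume f(k) = k^2 + k − 1.
Then f(k+1) = f(k) + (2k + 2) = (k^2 + k − 1) + (2k + 2) = k^2 + 3k + 1,
and (k+1)^2 + (k+1) − 1 = k^2 + 3k + 1.
This completes the inductive step, so f(n) = n^2 + n − 1 for all n ≥ 1.

f(n) = n^2 + n − 1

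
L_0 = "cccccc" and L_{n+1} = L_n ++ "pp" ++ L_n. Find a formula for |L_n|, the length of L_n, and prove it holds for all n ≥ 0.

Claim: |L_n| = 2^{n+3} − 2.

Base case: |L_0| = 6, and 2^{0+3} − 2 = 6.
Assume |L_j| = 2^{j+3} − 2.
Then |L_{j+1}| = |L_j| + 2 + |L_j| = 2|L_j| + 2 = 2(2^{j+3} − 2) + 2 = 2^{j+1+3} − 4 + 2 = 2^{j+1+3} − 2.
This completes the inductive step, so |L_n| = 2^{n+3} − 2 for all n ≥ 0.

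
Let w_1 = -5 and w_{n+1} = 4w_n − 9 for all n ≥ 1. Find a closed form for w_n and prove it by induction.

Claim: w_n = -2·4^n + 3.

Base case: w_1 = -5, and -2·4^1 + 3 = -8 + 3 = -5.
Assume w_j = -2·4^j + 3 for some j ≥ 1.
Then w_{j+1} = 4w_j − 9 = 4·(-2·4^j + 3) − 9 = -8·4^j + 12 − 9 = -2·4^{j+1} + 3.
Hence w_n = -2·4^n + 3 for every n ≥ 1, by induction.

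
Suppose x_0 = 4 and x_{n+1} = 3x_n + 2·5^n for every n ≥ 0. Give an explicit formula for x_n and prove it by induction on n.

Claim: x_n = 3·3^n + 5^n.

Base case: x_0 = 4, and 3·3^0 + 5^0 = 3 + 1 = 4.
Assume x_r = 3·3^r + 5^r for some r ≥ 0.
Then x_{r+1} = 3x_r + 2·5^r = 3·(3·3^r + 5^r) + 2·5^r = 3·3^{r+1} + 3·5^r + 2·5^r = 3·3^{r+1} + 5·5^r = 3·3^{r+1} + 5^{r+1}.
Hence x_n = 3·3^n + 5^n for every n ≥ 0, by induction.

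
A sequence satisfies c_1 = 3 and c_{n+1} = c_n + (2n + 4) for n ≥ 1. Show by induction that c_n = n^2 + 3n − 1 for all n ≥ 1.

Base case: c_1 = 3, and 1^2 + 3·1 − 1 = 3.
Assume c_m = m^2 + 3m − 1.
Then c_{m+1} = c_m + (2m + 4) = (m^2 + 3m − 1) + (2m + 4) = m^2 + 5m + 3,
and (m+1)^2 + 3·(m+1) − 1 = m^2 + 5m + 3.
Hence c_n = n^2 + 3n − 1 for every n ≥ 1, by induction.

c_n = n^2 + 3n − 1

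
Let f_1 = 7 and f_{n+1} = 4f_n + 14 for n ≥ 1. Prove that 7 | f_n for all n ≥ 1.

Base case: f_1 = 7 = 7·1, so 7 | f_1.
Assume 7 | f_k, so f_k = 7t for some integer t.
Then f_{k+1} = 4f_k + 14 = 4·(7t) + 14 = 7(4t + 2), so 7 | f_{k+1}.
This completes the inductive step, so 7 | f_n for all n ≥ 1.

7 | f_n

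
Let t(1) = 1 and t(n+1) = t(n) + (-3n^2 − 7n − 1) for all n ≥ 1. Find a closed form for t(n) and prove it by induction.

Claim: t(n) = -n^3 − 2n^2 + 2n + 2.

Base case: t(1) = 1, and -1^3 − 2·1^2 + 2·1 + 2 = 1.
Assume t(j) = -j^3 − 2j^2 + 2j + 2.
Then t(j+1) = t(j) + (-3j^2 − 7j − 1) = (-j^3 − 2j^2 + 2j + 2) + (-3j^2 − 7j − 1) = -j^3 − 5j^2 − 5j + 1,
and -(j+1)^3 − 2·(j+1)^2 + 2·(j+1) + 2 = -j^3 − 5j^2 − 5j + 1.
By induction, t(n) = -n^3 − 2n^2 + 2n + 2 for all n ≥ 1.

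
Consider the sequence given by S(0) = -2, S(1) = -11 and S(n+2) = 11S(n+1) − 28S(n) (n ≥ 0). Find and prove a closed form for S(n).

Claim: S(n) = -7^n − 4^n.

Base cases: S(0) = -2 and -7^0 − 4^0 = -2; S(1) = -11 and -7^1 − 4^1 = -11.
Assume S(j) = -7^j − 4^j for all 0 ≤ j ≤ r, where r ≥ 1.
Then S(r+1) = 11S(r) − 28S(r−1) = 11·(-7^r − 4^r) − 28·(-7^{r−1} − 4^{r−1}) = -(11·7 − 28)7^{r−1} − (11·4 − 28)4^{r−1} = -49·7^{r−1} − 16·4^{r−1} = -7^{r+1} − 4^{r+1}.
By strong induction, S(n) = -7^n − 4^n for all n ≥ 0.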